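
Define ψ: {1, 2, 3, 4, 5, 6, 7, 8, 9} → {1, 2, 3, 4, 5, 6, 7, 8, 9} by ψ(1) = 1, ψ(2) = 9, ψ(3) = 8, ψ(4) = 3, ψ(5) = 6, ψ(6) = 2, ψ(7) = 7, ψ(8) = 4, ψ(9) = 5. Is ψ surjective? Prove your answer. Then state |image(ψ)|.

9

Every element of the codomain has a preimage: 1 = ψ(1), 2 = ψ(6), 3 = ψ(4), 4 = ψ(8), 5 = ψ(9), 6 = ψ(5), 7 = ψ(7), 8 = ψ(3), 9 = ψ(2).
So ψ is surjective.
The image of ψ is {1, 2, 3, 4, 5, 6, 7, 8, 9}, which has 9 elements.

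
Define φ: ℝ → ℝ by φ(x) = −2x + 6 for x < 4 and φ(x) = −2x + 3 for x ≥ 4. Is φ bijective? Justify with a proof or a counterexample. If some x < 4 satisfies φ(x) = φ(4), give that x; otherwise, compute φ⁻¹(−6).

9/2

Both pieces are strictly decreasing (slopes −2 and −2), so each is injective on its own interval.
The left piece maps (−∞, 4) onto (−2, ∞); the right piece maps [4, ∞) onto (−∞, −5].
The images leave a gap (−2 has no preimage), so φ is not surjective, hence not bijective.
Because the two images are disjoint, no x < 4 has φ(x) = φ(4), so we compute φ⁻¹(−6): −6 lies in (−∞, −5], so solve −2x + 3 = −6: x = (−6 − 3)/(−2) = 9/2.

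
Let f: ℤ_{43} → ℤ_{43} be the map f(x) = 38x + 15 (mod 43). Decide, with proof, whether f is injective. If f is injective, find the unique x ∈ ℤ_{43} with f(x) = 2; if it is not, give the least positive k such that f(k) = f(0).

By definition, f is injective if f(x_1) = f(x_2) implies x_1 = x_2.
If f(x_1) = f(x_2), then 38x_1 ≡ 38x_2 (mod 43). Because gcd(38, 43) = 1, we may cancel 38 to get x_1 ≡ x_2 (mod 43).
Hence f is injective.
We now compute 38⁻¹ mod 43 explicitly. Euclid's algorithm: 43 = 1·38 + 5, 38 = 7·5 + 3, 5 = 1·3 + 2, 3 = 1·2 + 1; back-substituting gives 1 = 17·38 − 15·43, so 38⁻¹ ≡ 17 (mod 43).
Since f is injective, we compute f⁻¹(2): solve 38x + 15 ≡ 2 (mod 43), i.e. 38x ≡ 30 (mod 43).
Multiplying by 38⁻¹ = 17 gives x ≡ 17·30 = 510 = 11·43 + 37 ≡ 37 (mod 43).
Check: f(37) = 38·37 + 15 = 1421 = 33·43 + 2 ≡ 2 (mod 43).

37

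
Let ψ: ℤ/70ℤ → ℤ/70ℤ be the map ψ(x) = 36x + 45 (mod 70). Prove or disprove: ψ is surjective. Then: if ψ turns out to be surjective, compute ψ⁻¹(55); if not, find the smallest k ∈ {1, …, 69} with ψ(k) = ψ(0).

Since gcd(36, 70) = 2, we have 36x ≡ 0 (mod 2) for all x, so ψ(x) ≡ 1 (mod 2).
But 0 ≢ 1 (mod 2), so 0 ∈ ℤ/70ℤ has no preimage. Thus ψ is not surjective.
Since ψ is not surjective, we find the least positive k with ψ(k) = ψ(0): this means 36k ≡ 0 (mod 70), i.e. 70 ∣ 36k. Since gcd(36, 70) = 2, dividing through by 2 this holds exactly when 35 ∣ 18k, and as gcd(18, 35) = 1, exactly when 35 ∣ k.
The smallest positive such k is 35.

35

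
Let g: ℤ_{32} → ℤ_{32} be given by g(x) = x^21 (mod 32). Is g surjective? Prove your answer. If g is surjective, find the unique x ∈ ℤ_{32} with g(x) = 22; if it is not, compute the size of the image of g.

g(0) = 0^21 = 0.
g(2): Repeated squaring mod 32: 2^1 ≡ 2, 2^2 ≡ 2² = 4, 2^4 ≡ 4² = 16, 2^8 ≡ 16² = 256 ≡ 0, 2^16 ≡ 0² = 0. Since 21 = 16 + 4 + 1, 2^21 ≡ 0·16·2: 0·16 = 0, then 0·2 = 0. So 2^21 ≡ 0 (mod 32).
So g(0) = g(2) = 0 while 0 ≠ 2, thus g is not injective.
A non-injective map from the 32-element set ℤ_{32} to itself takes at most 31 distinct values, so it cannot be surjective. So g is not surjective.
Since g is not surjective, we determine |image(g)|. Computing x^21 mod 32 for each x (by repeated squaring, reducing mod 32 at every step), the values g(0), g(1), …, g(31) are: 0, 1, 0, 19, 0, 21, 0, 7, 0, 9, 0, 27, 0, 29, 0, 15, 0, 17, 0, 3, 0, 5, 0, 23, 0, 25, 0, 11, 0, 13, 0, 31.
The distinct values are {0, 1, 3, 5, 7, 9, 11, 13, 15, 17, 19, 21, 23, 25, 27, 29, 31}; there are 17 of them.

17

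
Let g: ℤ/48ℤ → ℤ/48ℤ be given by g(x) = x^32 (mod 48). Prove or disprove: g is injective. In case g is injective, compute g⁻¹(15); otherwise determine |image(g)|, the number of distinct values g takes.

4

g(2): Repeated squaring mod 48: 2^1 ≡ 2, 2^2 ≡ 2² = 4, 2^4 ≡ 4² = 16, 2^8 ≡ 16² = 256 ≡ 16, 2^16 ≡ 16² = 256 ≡ 16, 2^32 ≡ 16² = 256 ≡ 16. So 2^32 ≡ 16 (mod 48).
g(4): Repeated squaring mod 48: 4^1 ≡ 4, 4^2 ≡ 4² = 16, 4^4 ≡ 16² = 256 ≡ 16, 4^8 ≡ 16² = 256 ≡ 16, 4^16 ≡ 16² = 256 ≡ 16, 4^32 ≡ 16² = 256 ≡ 16. So 4^32 ≡ 16 (mod 48).
So g(2) = g(4) = 16 while 2 ≠ 4, so g is not injective.
Since g is not injective, we determine |image(g)|. Computing x^32 mod 48 for each x (by repeated squaring, reducing mod 48 at every step), the values g(0), g(1), …, g(47) are: 0, 1, 16, 33, 16, 1, 0, 1, 16, 33, 16, 1, 0, 1, 16, 33, 16, 1, 0, 1, 16, 33, 16, 1, 0, 1, 16, 33, 16, 1, 0, 1, 16, 33, 16, 1, 0, 1, 16, 33, 16, 1, 0, 1, 16, 33, 16, 1.
The distinct values are {0, 1, 16, 33}; there are 4 of them.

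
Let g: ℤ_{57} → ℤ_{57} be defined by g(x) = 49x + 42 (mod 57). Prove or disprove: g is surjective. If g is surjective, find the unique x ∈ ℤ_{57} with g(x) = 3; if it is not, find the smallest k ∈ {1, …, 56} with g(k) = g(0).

Since gcd(49, 57) = 1, 49 is invertible modulo 57. Euclid's algorithm: 57 = 1·49 + 8, 49 = 6·8 + 1; back-substituting gives 1 = 7·49 − 6·57, so 49⁻¹ ≡ 7 (mod 57).
Then y ↦ 7(y − 42) is a two-sided inverse to g, so every y ∈ ℤ_{57} has a preimage.
Therefore g is surjective.
Since g is surjective, we compute g⁻¹(3): solve 49x + 42 ≡ 3 (mod 57), i.e. 49x ≡ 18 (mod 57).
Multiplying by 49⁻¹ = 7 gives x ≡ 7·18 = 126 = 2·57 + 12 ≡ 12 (mod 57).
Check: g(12) = 49·12 + 42 = 630 = 11·57 + 3 ≡ 3 (mod 57).

12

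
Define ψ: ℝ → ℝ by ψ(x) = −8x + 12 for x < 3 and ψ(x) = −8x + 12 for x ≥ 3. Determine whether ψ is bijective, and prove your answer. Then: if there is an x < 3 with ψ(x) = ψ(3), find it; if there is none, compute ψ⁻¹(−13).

25/8

Both pieces are strictly decreasing (slopes −8 and −8), so each is injective on its own interval.
The left piece maps (−∞, 3) onto (−12, ∞); the right piece maps [3, ∞) onto (−∞, −12].
Since −12 = −12, the images partition ℝ: ψ is injective and surjective, hence bijective.
Because the two images are disjoint, no x < 3 has ψ(x) = ψ(3), so we compute ψ⁻¹(−13): −13 lies in (−∞, −12], so solve −8x + 12 = −13: x = (−13 − 12)/(−8) = 25/8.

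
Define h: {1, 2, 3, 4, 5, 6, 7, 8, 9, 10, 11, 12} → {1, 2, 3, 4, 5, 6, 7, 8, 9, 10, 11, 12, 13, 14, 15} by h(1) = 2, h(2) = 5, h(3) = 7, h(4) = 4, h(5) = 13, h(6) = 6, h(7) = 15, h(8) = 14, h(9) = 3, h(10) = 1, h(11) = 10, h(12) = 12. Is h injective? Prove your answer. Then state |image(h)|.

The values h(1), …, h(12) are 2, 5, 7, 4, 13, 6, 15, 14, 3, 1, 10, 12 — all distinct.
So h(u) = h(v) only when u = v, and h is injective.
The image of h is {1, 2, 3, 4, 5, 6, 7, 10, 12, 13, 14, 15}, which has 12 elements.

12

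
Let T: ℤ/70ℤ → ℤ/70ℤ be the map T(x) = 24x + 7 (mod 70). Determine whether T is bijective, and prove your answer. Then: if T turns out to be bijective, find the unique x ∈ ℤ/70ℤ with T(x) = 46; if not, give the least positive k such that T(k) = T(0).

35

We have gcd(24, 70) = 2 > 1. Taking x_1 = 0 and x_2 = 35: T(0) = 7 and T(35) = 24·35 + 7 = 847 ≡ 7 (mod 70).
So T(0) = T(35) while 0 ≠ 35, hence T is not injective, hence not bijective.
Since T is not bijective, we find the least positive k with T(k) = T(0): this means 24k ≡ 0 (mod 70), i.e. 70 ∣ 24k. Since gcd(24, 70) = 2, dividing through by 2 this holds exactly when 35 ∣ 12k, and as gcd(12, 35) = 1, exactly when 35 ∣ k.
The smallest positive such k is 35.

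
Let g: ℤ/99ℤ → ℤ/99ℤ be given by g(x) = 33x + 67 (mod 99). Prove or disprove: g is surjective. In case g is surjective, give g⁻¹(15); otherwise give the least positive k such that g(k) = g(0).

3

By definition, surjectivity means every element of the codomain has a preimage under g.
Since gcd(33, 99) = 33, we have 33x ≡ 0 (mod 33) for all x, so g(x) ≡ 1 (mod 33).
But 0 ≢ 1 (mod 33), so 0 ∈ ℤ/99ℤ has no preimage. Thus g is not surjective.
Since g is not surjective, we find the least positive k with g(k) = g(0): this means 33k ≡ 0 (mod 99), i.e. 99 ∣ 33k. Since gcd(33, 99) = 33, dividing through by 33 this holds exactly when 3 ∣ k.
The smallest positive such k is 3.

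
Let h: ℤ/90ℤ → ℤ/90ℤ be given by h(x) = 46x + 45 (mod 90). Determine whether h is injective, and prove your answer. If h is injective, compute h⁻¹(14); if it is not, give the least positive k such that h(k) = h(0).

We have gcd(46, 90) = 2 > 1. Taking a = 0 and b = 45: h(0) = 45 and h(45) = 46·45 + 45 = 2115 ≡ 45 (mod 90).
So h(0) = h(45) while 0 ≠ 45, so h is not injective.
Since h is not injective, we find the least positive k with h(k) = h(0): this means 46k ≡ 0 (mod 90), i.e. 90 ∣ 46k. Since gcd(46, 90) = 2, dividing through by 2 this holds exactly when 45 ∣ 23k, and as gcd(23, 45) = 1, exactly when 45 ∣ k.
The smallest positive such k is 45.

45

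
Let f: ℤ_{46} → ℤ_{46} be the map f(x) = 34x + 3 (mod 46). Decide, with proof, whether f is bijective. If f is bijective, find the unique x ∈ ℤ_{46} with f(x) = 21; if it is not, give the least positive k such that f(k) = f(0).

23

We have gcd(34, 46) = 2 > 1. Taking x_1 = 0 and x_2 = 23: f(0) = 3 and f(23) = 34·23 + 3 = 785 ≡ 3 (mod 46).
So f(0) = f(23) while 0 ≠ 23, so f is not injective, hence not bijective.
Since f is not bijective, we find the least positive k with f(k) = f(0): this means 34k ≡ 0 (mod 46), i.e. 46 ∣ 34k. Since gcd(34, 46) = 2, dividing through by 2 this holds exactly when 23 ∣ 17k, and as gcd(17, 23) = 1, exactly when 23 ∣ k.
The smallest positive such k is 23.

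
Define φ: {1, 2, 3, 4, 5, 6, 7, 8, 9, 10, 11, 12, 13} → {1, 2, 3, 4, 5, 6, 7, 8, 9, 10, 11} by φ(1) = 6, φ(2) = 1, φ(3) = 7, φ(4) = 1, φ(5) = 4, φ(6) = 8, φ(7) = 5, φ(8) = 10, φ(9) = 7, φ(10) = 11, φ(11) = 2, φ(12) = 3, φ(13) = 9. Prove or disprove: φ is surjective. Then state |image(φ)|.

11

Every element of the codomain has a preimage: 1 = φ(2), 2 = φ(11), 3 = φ(12), 4 = φ(5), 5 = φ(7), 6 = φ(1), 7 = φ(3), 8 = φ(6), 9 = φ(13), 10 = φ(8), 11 = φ(10).
Hence φ is surjective.
The image of φ is {1, 2, 3, 4, 5, 6, 7, 8, 9, 10, 11}, which has 11 elements.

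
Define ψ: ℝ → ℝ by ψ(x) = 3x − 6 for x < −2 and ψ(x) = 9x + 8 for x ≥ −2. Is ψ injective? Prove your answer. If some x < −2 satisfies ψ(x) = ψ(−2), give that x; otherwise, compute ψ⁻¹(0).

Both pieces are strictly increasing (slopes 3 and 9), so each is injective on its own interval.
The left piece maps (−∞, −2) onto (−∞, −12); the right piece maps [−2, ∞) onto [−10, ∞).
These images are disjoint, so no value is attained by both pieces. Thus ψ is injective.
Because the two images are disjoint, no x < −2 has ψ(x) = ψ(−2), so we compute ψ⁻¹(0): 0 lies in [−10, ∞), so solve 9x + 8 = 0: x = (0 − 8)/9 = −8/9.

-8/9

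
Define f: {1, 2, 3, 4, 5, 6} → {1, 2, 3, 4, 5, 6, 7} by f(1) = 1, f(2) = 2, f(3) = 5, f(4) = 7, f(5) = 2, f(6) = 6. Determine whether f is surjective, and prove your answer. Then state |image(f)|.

No element maps to 3, so f is not surjective.
The image of f is {1, 2, 5, 6, 7}, which has 5 elements.

5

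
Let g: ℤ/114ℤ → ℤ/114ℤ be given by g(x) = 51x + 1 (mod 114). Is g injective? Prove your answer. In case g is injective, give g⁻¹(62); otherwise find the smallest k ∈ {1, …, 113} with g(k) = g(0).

38

We have gcd(51, 114) = 3 > 1. Taking s = 0 and t = 38: g(0) = 1 and g(38) = 51·38 + 1 = 1939 ≡ 1 (mod 114).
So g(0) = g(38) while 0 ≠ 38, therefore g is not injective.
Since g is not injective, we find the least positive k with g(k) = g(0): this means 51k ≡ 0 (mod 114), i.e. 114 ∣ 51k. Since gcd(51, 114) = 3, dividing through by 3 this holds exactly when 38 ∣ 17k, and as gcd(17, 38) = 1, exactly when 38 ∣ k.
The smallest positive such k is 38.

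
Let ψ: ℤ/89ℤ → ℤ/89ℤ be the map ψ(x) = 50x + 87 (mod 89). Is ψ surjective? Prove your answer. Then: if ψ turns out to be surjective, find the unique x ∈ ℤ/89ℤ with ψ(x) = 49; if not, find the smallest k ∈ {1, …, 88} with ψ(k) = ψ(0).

Since gcd(50, 89) = 1, 50 is invertible modulo 89. Euclid's algorithm: 89 = 1·50 + 39, 50 = 1·39 + 11, 39 = 3·11 + 6, 11 = 1·6 + 5, 6 = 1·5 + 1; back-substituting gives 1 = 73·50 − 41·89, so 50⁻¹ ≡ 73 (mod 89).
For any y ∈ ℤ/89ℤ, x = 73(y − 87) mod 89 satisfies ψ(x) = 50·73(y − 87) + 87 ≡ y (since 50·73 ≡ 1 mod 89). So every y has a preimage.
Thus ψ is surjective.
Since ψ is surjective, we find ψ⁻¹(49): we need 50x ≡ 49 − 87 ≡ 51 (mod 89). Using 50⁻¹ = 73: x ≡ 73·51 = 3723 = 41·89 + 74, so x = 74.
Check: ψ(74) = 50·74 + 87 = 3787 = 42·89 + 49 ≡ 49 (mod 89).

74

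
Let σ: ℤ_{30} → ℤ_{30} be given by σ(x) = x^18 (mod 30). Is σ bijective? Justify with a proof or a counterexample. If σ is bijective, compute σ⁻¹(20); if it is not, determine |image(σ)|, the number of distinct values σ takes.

12

σ(2): Repeated squaring mod 30: 2^1 ≡ 2, 2^2 ≡ 2² = 4, 2^4 ≡ 4² = 16, 2^8 ≡ 16² = 256 ≡ 16, 2^16 ≡ 16² = 256 ≡ 16. Since 18 = 16 + 2, 2^18 ≡ 16·4: 16·4 = 64 ≡ 4. So 2^18 ≡ 4 (mod 30).
σ(8): Repeated squaring mod 30: 8^1 ≡ 8, 8^2 ≡ 8² = 64 ≡ 4, 8^4 ≡ 4² = 16, 8^8 ≡ 16² = 256 ≡ 16, 8^16 ≡ 16² = 256 ≡ 16. Since 18 = 16 + 2, 8^18 ≡ 16·4: 16·4 = 64 ≡ 4. So 8^18 ≡ 4 (mod 30).
So σ(2) = σ(8) = 4 while 2 ≠ 8, hence σ is not injective, hence not bijective.
Since σ is not bijective, we determine |image(σ)|. Computing x^18 mod 30 for each x (by repeated squaring, reducing mod 30 at every step), the values σ(0), σ(1), …, σ(29) are: 0, 1, 4, 9, 16, 25, 6, 19, 4, 21, 10, 1, 24, 19, 16, 15, 16, 19, 24, 1, 10, 21, 4, 19, 6, 25, 16, 9, 4, 1.
The distinct values are {0, 1, 4, 6, 9, 10, 15, 16, 19, 21, 24, 25}; there are 12 of them.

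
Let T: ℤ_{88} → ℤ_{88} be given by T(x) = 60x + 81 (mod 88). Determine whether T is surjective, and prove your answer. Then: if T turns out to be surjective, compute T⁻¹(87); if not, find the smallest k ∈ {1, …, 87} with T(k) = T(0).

22

By definition, surjectivity means every element of the codomain has a preimage under T.
Since gcd(60, 88) = 4, we have 60x ≡ 0 (mod 4) for all x, so T(x) ≡ 1 (mod 4).
But 0 ≢ 1 (mod 4), so 0 ∈ ℤ_{88} has no preimage. So T is not surjective.
Since T is not surjective, we find the least positive k with T(k) = T(0): this means 60k ≡ 0 (mod 88), i.e. 88 ∣ 60k. Since gcd(60, 88) = 4, dividing through by 4 this holds exactly when 22 ∣ 15k, and as gcd(15, 22) = 1, exactly when 22 ∣ k.
The smallest positive such k is 22.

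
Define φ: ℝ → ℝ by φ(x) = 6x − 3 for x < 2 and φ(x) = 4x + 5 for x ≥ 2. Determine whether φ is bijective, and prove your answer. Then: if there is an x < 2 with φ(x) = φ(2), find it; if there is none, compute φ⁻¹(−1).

1/3

Both pieces are strictly increasing (slopes 6 and 4), so each is injective on its own interval.
The left piece maps (−∞, 2) onto (−∞, 9); the right piece maps [2, ∞) onto [13, ∞).
The images leave a gap (9 has no preimage), so φ is not surjective, hence not bijective.
Because the two images are disjoint, no x < 2 has φ(x) = φ(2), so we compute φ⁻¹(−1): −1 lies in (−∞, 9), so solve 6x − 3 = −1: x = (−1 + 3)/6 = 1/3.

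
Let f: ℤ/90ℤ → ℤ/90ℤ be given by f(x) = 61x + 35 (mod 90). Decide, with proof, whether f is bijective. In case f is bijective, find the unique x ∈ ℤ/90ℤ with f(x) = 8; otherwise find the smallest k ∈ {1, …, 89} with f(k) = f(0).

Recall that injectivity means: for all a, b in the domain, f(a) = f(b) implies a = b.
If f(a) = f(b), then 61a ≡ 61b (mod 90). Because gcd(61, 90) = 1, we may cancel 61 to get a ≡ b (mod 90).
We now compute 61⁻¹ mod 90 explicitly. Euclid's algorithm: 90 = 1·61 + 29, 61 = 2·29 + 3, 29 = 9·3 + 2, 3 = 1·2 + 1; back-substituting gives 1 = 31·61 − 21·90, so 61⁻¹ ≡ 31 (mod 90).
For any y ∈ ℤ/90ℤ, x = 31(y − 35) mod 90 satisfies f(x) = 61·31(y − 35) + 35 ≡ y (since 61·31 ≡ 1 mod 90). So every y has a preimage.
Therefore f is bijective.
Since f is bijective, we compute f⁻¹(8): solve 61x + 35 ≡ 8 (mod 90), i.e. 61x ≡ 63 (mod 90).
Multiplying by 61⁻¹ = 31 gives x ≡ 31·63 = 1953 = 21·90 + 63 ≡ 63 (mod 90).
Check: f(63) = 61·63 + 35 = 3878 = 43·90 + 8 ≡ 8 (mod 90).

63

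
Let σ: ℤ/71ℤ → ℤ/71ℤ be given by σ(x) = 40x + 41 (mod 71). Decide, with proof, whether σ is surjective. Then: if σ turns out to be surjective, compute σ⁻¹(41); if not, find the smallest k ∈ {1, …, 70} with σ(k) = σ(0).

Since gcd(40, 71) = 1, 40 is invertible modulo 71. Euclid's algorithm: 71 = 1·40 + 31, 40 = 1·31 + 9, 31 = 3·9 + 4, 9 = 2·4 + 1; back-substituting gives 1 = 16·40 − 9·71, so 40⁻¹ ≡ 16 (mod 71).
For any y ∈ ℤ/71ℤ, x = 16(y − 41) mod 71 satisfies σ(x) = 40·16(y − 41) + 41 ≡ y (since 40·16 ≡ 1 mod 71). So every y has a preimage.
Thus σ is surjective.
Since σ is surjective, we compute σ⁻¹(41): solve 40x + 41 ≡ 41 (mod 71), i.e. 40x ≡ 0 (mod 71).
Multiplying by 40⁻¹ = 16 gives x ≡ 16·0 = 0 ≡ 0 (mod 71).
Check: σ(0) = 40·0 + 41 = 41 ≡ 41 (mod 71).

0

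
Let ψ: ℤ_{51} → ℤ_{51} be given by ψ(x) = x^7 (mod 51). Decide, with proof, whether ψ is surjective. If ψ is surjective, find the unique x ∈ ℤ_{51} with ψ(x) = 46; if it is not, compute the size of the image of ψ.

7

Computing x^7 mod 51 for each x (by repeated squaring, reducing mod 51 at every step), the values ψ(0), ψ(1), …, ψ(50) are: 0, 1, 26, 45, 13, 44, 48, 46, 32, 36, 22, 20, 24, 4, 23, 42, 16, 17, 18, 43, 11, 30, 10, 14, 12, 49, 2, 39, 37, 41, 21, 40, 8, 33, 34, 35, 9, 28, 47, 27, 31, 29, 15, 19, 5, 3, 7, 38, 6, 25, 50.
Every element of ℤ_{51} appears exactly once in this list, so ψ is a bijection, and in particular surjective.
Since ψ is surjective, we read off the preimage of 46 from the same table: ψ(7) = 46, so ψ⁻¹(46) = 7.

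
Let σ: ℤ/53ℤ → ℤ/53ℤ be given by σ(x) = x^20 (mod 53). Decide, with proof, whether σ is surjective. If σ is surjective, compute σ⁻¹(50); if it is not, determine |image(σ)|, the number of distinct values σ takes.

14

σ(2): Repeated squaring mod 53: 2^1 ≡ 2, 2^2 ≡ 2² = 4, 2^4 ≡ 4² = 16, 2^8 ≡ 16² = 256 ≡ 44, 2^16 ≡ 44² = 1936 ≡ 28. Since 20 = 16 + 4, 2^20 ≡ 28·16: 28·16 = 448 ≡ 24. So 2^20 ≡ 24 (mod 53).
σ(7): Repeated squaring mod 53: 7^1 ≡ 7, 7^2 ≡ 7² = 49, 7^4 ≡ 49² = 2401 ≡ 16, 7^8 ≡ 16² = 256 ≡ 44, 7^16 ≡ 44² = 1936 ≡ 28. Since 20 = 16 + 4, 7^20 ≡ 28·16: 28·16 = 448 ≡ 24. So 7^20 ≡ 24 (mod 53).
So σ(2) = σ(7) = 24 while 2 ≠ 7, therefore σ is not injective.
A non-injective map from the 53-element set ℤ/53ℤ to itself takes at most 52 distinct values, so it cannot be surjective. Therefore σ is not surjective.
Since σ is not surjective, we determine |image(σ)|. Computing x^20 mod 53 for each x (by repeated squaring, reducing mod 53 at every step), the values σ(0), σ(1), …, σ(52) are: 0, 1, 24, 49, 46, 16, 10, 24, 44, 16, 13, 28, 28, 15, 46, 42, 49, 47, 13, 15, 47, 10, 36, 1, 36, 44, 42, 42, 44, 36, 1, 36, 10, 47, 15, 13, 47, 49, 42, 46, 15, 28, 28, 13, 16, 44, 24, 10, 16, 46, 49, 24, 1.
The distinct values are {0, 1, 10, 13, 15, 16, 24, 28, 36, 42, 44, 46, 47, 49}; there are 14 of them.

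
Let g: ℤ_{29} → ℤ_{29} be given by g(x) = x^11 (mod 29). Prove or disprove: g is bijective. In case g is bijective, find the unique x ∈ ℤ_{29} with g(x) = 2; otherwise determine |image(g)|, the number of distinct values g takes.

10

Since 29 is prime, the nonzero elements of ℤ_{29} form a cyclic group of order 28.
As gcd(11, 28) = 1, raising to the 11th power is a bijection on this group: if x_1^11 ≡ x_2^11 then (x_1x_2^{−1})^11 = 1, and the only element of order dividing gcd(11, 28) = 1 is 1, so x_1 = x_2.
With g(0) = 0 this makes g injective on all of ℤ_{29}, hence bijective (finite equal-size domain and codomain). In particular g is bijective.
Since g is bijective, we find the preimage of 2. The inverse of x ↦ x^11 on (ℤ_{29})^× is x ↦ x^23, because 11·23 = 253 = 9·28 + 1 ≡ 1 (mod 28) and x^{28} = 1 for x ≠ 0 (Fermat). So g⁻¹(2) = 2^23 mod 29.
Repeated squaring mod 29: 2^1 ≡ 2, 2^2 ≡ 2² = 4, 2^4 ≡ 4² = 16, 2^8 ≡ 16² = 256 ≡ 24, 2^16 ≡ 24² = 576 ≡ 25. Since 23 = 16 + 4 + 2 + 1, 2^23 ≡ 25·16·4·2: 25·16 = 400 ≡ 23, then 23·4 = 92 ≡ 5, then 5·2 = 10. So 2^23 ≡ 10 (mod 29).
Hence g⁻¹(2) = 10.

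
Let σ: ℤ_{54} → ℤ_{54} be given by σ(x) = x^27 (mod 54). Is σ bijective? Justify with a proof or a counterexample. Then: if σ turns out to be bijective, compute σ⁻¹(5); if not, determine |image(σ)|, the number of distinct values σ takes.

6

σ(0) = 0^27 = 0.
σ(6): Repeated squaring mod 54: 6^1 ≡ 6, 6^2 ≡ 6² = 36, 6^4 ≡ 36² = 1296 ≡ 0, 6^8 ≡ 0² = 0, 6^16 ≡ 0² = 0. Since 27 = 16 + 8 + 2 + 1, 6^27 ≡ 0·0·36·6: 0·0 = 0, then 0·36 = 0, then 0·6 = 0. So 6^27 ≡ 0 (mod 54).
So σ(0) = σ(6) = 0 while 0 ≠ 6, so σ is not injective, hence not bijective.
Since σ is not bijective, we determine |image(σ)|. Computing x^27 mod 54 for each x (by repeated squaring, reducing mod 54 at every step), the values σ(0), σ(1), …, σ(53) are: 0, 1, 26, 27, 28, 53, 0, 1, 26, 27, 28, 53, 0, 1, 26, 27, 28, 53, 0, 1, 26, 27, 28, 53, 0, 1, 26, 27, 28, 53, 0, 1, 26, 27, 28, 53, 0, 1, 26, 27, 28, 53, 0, 1, 26, 27, 28, 53, 0, 1, 26, 27, 28, 53.
The distinct values are {0, 1, 26, 27, 28, 53}; there are 6 of them.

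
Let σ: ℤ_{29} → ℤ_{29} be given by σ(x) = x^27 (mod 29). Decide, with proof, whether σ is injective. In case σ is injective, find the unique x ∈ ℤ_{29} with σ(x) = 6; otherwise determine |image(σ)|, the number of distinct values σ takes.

5

Since 29 is prime, the nonzero elements of ℤ_{29} form a cyclic group of order 28.
As gcd(27, 28) = 1, raising to the 27th power is a bijection on this group: if x_1^27 ≡ x_2^27 then (x_1x_2^{−1})^27 = 1, and the only element of order dividing gcd(27, 28) = 1 is 1, so x_1 = x_2.
With σ(0) = 0 this makes σ injective on all of ℤ_{29}, hence bijective (finite equal-size domain and codomain). In particular σ is injective.
Since σ is injective, we find the preimage of 6. The inverse of x ↦ x^27 on (ℤ_{29})^× is x ↦ x^27, because 27·27 = 729 = 26·28 + 1 ≡ 1 (mod 28) and x^{28} = 1 for x ≠ 0 (Fermat). So σ⁻¹(6) = 6^27 mod 29.
Repeated squaring mod 29: 6^1 ≡ 6, 6^2 ≡ 6² = 36 ≡ 7, 6^4 ≡ 7² = 49 ≡ 20, 6^8 ≡ 20² = 400 ≡ 23, 6^16 ≡ 23² = 529 ≡ 7. Since 27 = 16 + 8 + 2 + 1, 6^27 ≡ 7·23·7·6: 7·23 = 161 ≡ 16, then 16·7 = 112 ≡ 25, then 25·6 = 150 ≡ 5. So 6^27 ≡ 5 (mod 29).
Hence σ⁻¹(6) = 5.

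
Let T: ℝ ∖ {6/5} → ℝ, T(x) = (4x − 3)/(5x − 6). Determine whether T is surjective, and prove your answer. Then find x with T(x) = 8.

5/4

If T(x) = 4/5, cross-multiplying gives 5(4x − 3) = 4(5x − 6), which simplifies to −15 = −24 — false.  So 4/5 has no preimage and T is not surjective.
Solving T(x) = 8: cross-multiplying gives 4x − 3 = 8(5x − 6), which rearranges to −36x = −45, so x = 5/4.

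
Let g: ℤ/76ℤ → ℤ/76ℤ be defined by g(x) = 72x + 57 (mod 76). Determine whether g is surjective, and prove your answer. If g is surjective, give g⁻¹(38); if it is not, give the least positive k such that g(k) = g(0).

19

By definition, g is surjective if every y in the codomain equals g(x) for some x in the domain.
Since gcd(72, 76) = 4, we have 72x ≡ 0 (mod 4) for all x, so g(x) ≡ 1 (mod 4).
But 0 ≢ 1 (mod 4), so 0 ∈ ℤ/76ℤ has no preimage. So g is not surjective.
Since g is not surjective, we find the least positive k with g(k) = g(0): this means 72k ≡ 0 (mod 76), i.e. 76 ∣ 72k. Since gcd(72, 76) = 4, dividing through by 4 this holds exactly when 19 ∣ 18k, and as gcd(18, 19) = 1, exactly when 19 ∣ k.
The smallest positive such k is 19.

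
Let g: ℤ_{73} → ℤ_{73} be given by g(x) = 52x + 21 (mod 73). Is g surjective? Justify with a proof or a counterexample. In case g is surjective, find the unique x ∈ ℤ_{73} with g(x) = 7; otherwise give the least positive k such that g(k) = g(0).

25

Recall: surjectivity means every element of the codomain has a preimage under g.
Since gcd(52, 73) = 1, 52 is invertible modulo 73. Euclid's algorithm: 73 = 1·52 + 21, 52 = 2·21 + 10, 21 = 2·10 + 1; back-substituting gives 1 = 66·52 − 47·73, so 52⁻¹ ≡ 66 (mod 73).
Then y ↦ 66(y − 21) is a two-sided inverse to g, so every y ∈ ℤ_{73} has a preimage.
Therefore g is surjective.
Since g is surjective, we compute g⁻¹(7): solve 52x + 21 ≡ 7 (mod 73), i.e. 52x ≡ 59 (mod 73).
Multiplying by 52⁻¹ = 66 gives x ≡ 66·59 = 3894 = 53·73 + 25 ≡ 25 (mod 73).
Check: g(25) = 52·25 + 21 = 1321 = 18·73 + 7 ≡ 7 (mod 73).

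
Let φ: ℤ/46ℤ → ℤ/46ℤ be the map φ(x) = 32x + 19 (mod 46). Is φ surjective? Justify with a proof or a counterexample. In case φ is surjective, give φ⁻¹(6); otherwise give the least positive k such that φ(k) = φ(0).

23

Since gcd(32, 46) = 2, we have 32x ≡ 0 (mod 2) for all x, so φ(x) ≡ 1 (mod 2).
But 0 ≢ 1 (mod 2), so 0 ∈ ℤ/46ℤ has no preimage. Hence φ is not surjective.
Since φ is not surjective, we find the least positive k with φ(k) = φ(0): this means 32k ≡ 0 (mod 46), i.e. 46 ∣ 32k. Since gcd(32, 46) = 2, dividing through by 2 this holds exactly when 23 ∣ 16k, and as gcd(16, 23) = 1, exactly when 23 ∣ k.
The smallest positive such k is 23.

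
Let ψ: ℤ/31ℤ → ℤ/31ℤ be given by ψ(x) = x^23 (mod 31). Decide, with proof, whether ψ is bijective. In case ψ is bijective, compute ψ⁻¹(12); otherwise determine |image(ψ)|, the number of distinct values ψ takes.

Since 31 is prime, the nonzero elements of ℤ/31ℤ form a cyclic group of order 30.
As gcd(23, 30) = 1, raising to the 23rd power is a bijection on this group: if s^23 ≡ t^23 then (st^{−1})^23 = 1, and the only element of order dividing gcd(23, 30) = 1 is 1, so s = t.
With ψ(0) = 0 this makes ψ injective on all of ℤ/31ℤ, hence bijective (finite equal-size domain and codomain). In particular ψ is bijective.
Since ψ is bijective, we find the preimage of 12. The inverse of x ↦ x^23 on (ℤ/31ℤ)^× is x ↦ x^17, because 23·17 = 391 = 13·30 + 1 ≡ 1 (mod 30) and x^{30} = 1 for x ≠ 0 (Fermat). So ψ⁻¹(12) = 12^17 mod 31.
Repeated squaring mod 31: 12^1 ≡ 12, 12^2 ≡ 12² = 144 ≡ 20, 12^4 ≡ 20² = 400 ≡ 28, 12^8 ≡ 28² = 784 ≡ 9, 12^16 ≡ 9² = 81 ≡ 19. Since 17 = 16 + 1, 12^17 ≡ 19·12: 19·12 = 228 ≡ 11. So 12^17 ≡ 11 (mod 31).
Hence ψ⁻¹(12) = 11.

11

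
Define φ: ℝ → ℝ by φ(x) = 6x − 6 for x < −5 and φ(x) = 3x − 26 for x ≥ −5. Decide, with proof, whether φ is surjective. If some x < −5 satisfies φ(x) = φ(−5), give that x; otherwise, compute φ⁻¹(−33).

Both pieces are strictly increasing (slopes 6 and 3), so each is injective on its own interval.
The left piece maps (−∞, −5) onto (−∞, −36); the right piece maps [−5, ∞) onto [−41, ∞).
The union (−∞, −36) ∪ [−41, ∞) covers ℝ, so φ is surjective.
For the follow-up: the images overlap, so an x < −5 with φ(x) = φ(−5) exists. φ(−5) = −41; solving 6x − 6 = −41 for x < −5 gives x = (−41 + 6)/6 = −35/6.

-35/6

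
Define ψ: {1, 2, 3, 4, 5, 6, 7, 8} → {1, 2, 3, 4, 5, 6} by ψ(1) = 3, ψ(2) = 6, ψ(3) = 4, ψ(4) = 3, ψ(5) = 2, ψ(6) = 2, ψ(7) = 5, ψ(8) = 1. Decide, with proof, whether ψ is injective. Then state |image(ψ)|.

ψ(1) = 3 = ψ(4) with 1 ≠ 4, so ψ is not injective.
The image of ψ is {1, 2, 3, 4, 5, 6}, which has 6 elements.

6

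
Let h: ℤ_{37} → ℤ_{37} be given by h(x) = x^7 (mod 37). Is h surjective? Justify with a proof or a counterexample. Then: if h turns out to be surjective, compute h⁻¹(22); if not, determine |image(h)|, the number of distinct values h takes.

Since 37 is prime, the nonzero elements of ℤ_{37} form a cyclic group of order 36.
As gcd(7, 36) = 1, raising to the 7th power is a bijection on this group: if s^7 ≡ t^7 then (st^{−1})^7 = 1, and the only element of order dividing gcd(7, 36) = 1 is 1, so s = t.
With h(0) = 0 this makes h injective on all of ℤ_{37}, hence bijective (finite equal-size domain and codomain). In particular h is surjective.
Since h is surjective, we find the preimage of 22. The inverse of x ↦ x^7 on (ℤ_{37})^× is x ↦ x^31, because 7·31 = 217 = 6·36 + 1 ≡ 1 (mod 36) and x^{36} = 1 for x ≠ 0 (Fermat). So h⁻¹(22) = 22^31 mod 37.
Repeated squaring mod 37: 22^1 ≡ 22, 22^2 ≡ 22² = 484 ≡ 3, 22^4 ≡ 3² = 9, 22^8 ≡ 9² = 81 ≡ 7, 22^16 ≡ 7² = 49 ≡ 12. Since 31 = 16 + 8 + 4 + 2 + 1, 22^31 ≡ 12·7·9·3·22: 12·7 = 84 ≡ 10, then 10·9 = 90 ≡ 16, then 16·3 = 48 ≡ 11, then 11·22 = 242 ≡ 20. So 22^31 ≡ 20 (mod 37).
Hence h⁻¹(22) = 20.

20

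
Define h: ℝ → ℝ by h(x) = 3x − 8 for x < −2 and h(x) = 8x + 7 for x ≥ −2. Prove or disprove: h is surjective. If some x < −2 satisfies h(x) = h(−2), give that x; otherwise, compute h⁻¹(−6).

-13/8

Both pieces are strictly increasing (slopes 3 and 8), so each is injective on its own interval.
The left piece maps (−∞, −2) onto (−∞, −14); the right piece maps [−2, ∞) onto [−9, ∞).
The union (−∞, −14) ∪ [−9, ∞) omits the interval between −14 and −9; in particular −14 has no preimage. So h is not surjective.
Because the two images are disjoint, no x < −2 has h(x) = h(−2), so we compute h⁻¹(−6): −6 lies in [−9, ∞), so solve 8x + 7 = −6: x = (−6 − 7)/8 = −13/8.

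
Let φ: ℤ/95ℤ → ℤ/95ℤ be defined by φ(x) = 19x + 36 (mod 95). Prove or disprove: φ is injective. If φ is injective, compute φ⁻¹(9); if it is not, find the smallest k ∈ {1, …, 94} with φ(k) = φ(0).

We have gcd(19, 95) = 19 > 1. Taking a = 0 and b = 5: φ(0) = 36 and φ(5) = 19·5 + 36 = 131 ≡ 36 (mod 95).
So φ(0) = φ(5) while 0 ≠ 5, hence φ is not injective.
Since φ is not injective, we find the least positive k with φ(k) = φ(0): this means 19k ≡ 0 (mod 95), i.e. 95 ∣ 19k. Since gcd(19, 95) = 19, dividing through by 19 this holds exactly when 5 ∣ k.
The smallest positive such k is 5.

5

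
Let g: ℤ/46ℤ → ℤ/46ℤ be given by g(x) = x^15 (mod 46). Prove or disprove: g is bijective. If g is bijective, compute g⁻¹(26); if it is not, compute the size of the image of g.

4

Computing x^15 mod 46 for each x (by repeated squaring, reducing mod 46 at every step), the values g(0), g(1), …, g(45) are: 0, 1, 16, 35, 26, 19, 8, 37, 2, 29, 28, 33, 36, 41, 40, 21, 32, 15, 4, 43, 34, 7, 22, 23, 24, 39, 12, 3, 42, 31, 14, 25, 6, 5, 10, 13, 18, 17, 44, 9, 38, 27, 20, 11, 30, 45.
Every element of ℤ/46ℤ appears exactly once in this list, so g is a bijection, and in particular bijective.
Since g is bijective, we read off the preimage of 26 from the same table: g(4) = 26, so g⁻¹(26) = 4.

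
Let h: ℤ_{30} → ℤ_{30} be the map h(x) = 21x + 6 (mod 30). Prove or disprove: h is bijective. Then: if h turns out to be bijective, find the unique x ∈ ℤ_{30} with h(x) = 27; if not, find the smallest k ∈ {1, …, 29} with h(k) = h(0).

Recall: h is injective when h(s) = h(t) forces s = t.
We have gcd(21, 30) = 3 > 1. Taking s = 0 and t = 10: h(0) = 6 and h(10) = 21·10 + 6 = 216 ≡ 6 (mod 30).
So h(0) = h(10) while 0 ≠ 10, therefore h is not injective, hence not bijective.
Since h is not bijective, we find the least positive k with h(k) = h(0): this means 21k ≡ 0 (mod 30), i.e. 30 ∣ 21k. Since gcd(21, 30) = 3, dividing through by 3 this holds exactly when 10 ∣ 7k, and as gcd(7, 10) = 1, exactly when 10 ∣ k.
The smallest positive such k is 10.

10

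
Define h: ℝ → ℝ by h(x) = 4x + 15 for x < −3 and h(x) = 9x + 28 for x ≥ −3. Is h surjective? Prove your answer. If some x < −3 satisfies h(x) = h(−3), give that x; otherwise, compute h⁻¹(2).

Both pieces are strictly increasing (slopes 4 and 9), so each is injective on its own interval.
The left piece maps (−∞, −3) onto (−∞, 3); the right piece maps [−3, ∞) onto [1, ∞).
The union (−∞, 3) ∪ [1, ∞) covers ℝ, so h is surjective.
For the follow-up: the images overlap, so an x < −3 with h(x) = h(−3) exists. h(−3) = 1; solving 4x + 15 = 1 for x < −3 gives x = (1 − 15)/4 = −7/2.

-7/2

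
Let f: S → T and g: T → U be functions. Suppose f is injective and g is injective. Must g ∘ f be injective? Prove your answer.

Suppose (g ∘ f)(a) = (g ∘ f)(b), i.e. g(f(a)) = g(f(b)).
Since g is injective, f(a) = f(b). Since f is injective, a = b. Therefore g ∘ f is injective.

injective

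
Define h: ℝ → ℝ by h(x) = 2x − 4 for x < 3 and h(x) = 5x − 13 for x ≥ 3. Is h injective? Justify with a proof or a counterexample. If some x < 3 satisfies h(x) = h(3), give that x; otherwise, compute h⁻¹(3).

Both pieces are strictly increasing (slopes 2 and 5), so each is injective on its own interval.
The left piece maps (−∞, 3) onto (−∞, 2); the right piece maps [3, ∞) onto [2, ∞).
These images are disjoint, so no value is attained by both pieces. Therefore h is injective.
Because the two images are disjoint, no x < 3 has h(x) = h(3), so we compute h⁻¹(3): 3 lies in [2, ∞), so solve 5x − 13 = 3: x = (3 + 13)/5 = 16/5.

16/5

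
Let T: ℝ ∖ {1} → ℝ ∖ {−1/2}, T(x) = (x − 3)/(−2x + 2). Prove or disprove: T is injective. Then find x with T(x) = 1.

5/3

Suppose T(u) = T(v). Cross-multiplying: (u − 3)(−2v + 2) = (v − 3)(−2u + 2).
Expanding both sides and cancelling the symmetric terms leaves −4·(u − v) = 0. Since −4 ≠ 0, u = v. Hence T is injective.
Solving T(x) = 1: cross-multiplying gives x − 3 = 1(−2x + 2), which rearranges to 3x = 5, so x = 5/3.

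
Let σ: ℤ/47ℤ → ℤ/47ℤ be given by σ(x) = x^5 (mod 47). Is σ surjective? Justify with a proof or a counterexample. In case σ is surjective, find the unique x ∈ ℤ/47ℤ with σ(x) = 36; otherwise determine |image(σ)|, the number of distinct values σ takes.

21

Since 47 is prime, the nonzero elements of ℤ/47ℤ form a cyclic group of order 46.
As gcd(5, 46) = 1, raising to the 5th power is a bijection on this group: if u^5 ≡ v^5 then (uv^{−1})^5 = 1, and the only element of order dividing gcd(5, 46) = 1 is 1, so u = v.
With σ(0) = 0 this makes σ injective on all of ℤ/47ℤ, hence bijective (finite equal-size domain and codomain). In particular σ is surjective.
Since σ is surjective, we find the preimage of 36. The inverse of x ↦ x^5 on (ℤ/47ℤ)^× is x ↦ x^37, because 5·37 = 185 = 4·46 + 1 ≡ 1 (mod 46) and x^{46} = 1 for x ≠ 0 (Fermat). So σ⁻¹(36) = 36^37 mod 47.
Repeated squaring mod 47: 36^1 ≡ 36, 36^2 ≡ 36² = 1296 ≡ 27, 36^4 ≡ 27² = 729 ≡ 24, 36^8 ≡ 24² = 576 ≡ 12, 36^16 ≡ 12² = 144 ≡ 3, 36^32 ≡ 3² = 9. Since 37 = 32 + 4 + 1, 36^37 ≡ 9·24·36: 9·24 = 216 ≡ 28, then 28·36 = 1008 ≡ 21. So 36^37 ≡ 21 (mod 47).
Hence σ⁻¹(36) = 21.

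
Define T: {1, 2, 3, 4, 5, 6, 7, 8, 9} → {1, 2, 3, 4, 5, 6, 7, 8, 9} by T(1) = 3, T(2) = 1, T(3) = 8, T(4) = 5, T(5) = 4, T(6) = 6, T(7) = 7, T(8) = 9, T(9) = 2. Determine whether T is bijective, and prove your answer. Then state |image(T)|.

The values 3, 1, 8, 5, 4, 6, 7, 9, 2 are a permutation of {1, 2, 3, 4, 5, 6, 7, 8, 9}: each element appears exactly once.
So T is injective and surjective, hence bijective.
The image of T is {1, 2, 3, 4, 5, 6, 7, 8, 9}, which has 9 elements.

9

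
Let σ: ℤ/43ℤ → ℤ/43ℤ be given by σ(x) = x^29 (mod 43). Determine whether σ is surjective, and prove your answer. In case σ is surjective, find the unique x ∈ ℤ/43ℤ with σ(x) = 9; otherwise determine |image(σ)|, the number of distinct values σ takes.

23

Since 43 is prime, the nonzero elements of ℤ/43ℤ form a cyclic group of order 42.
As gcd(29, 42) = 1, raising to the 29th power is a bijection on this group: if s^29 ≡ t^29 then (st^{−1})^29 = 1, and the only element of order dividing gcd(29, 42) = 1 is 1, so s = t.
With σ(0) = 0 this makes σ injective on all of ℤ/43ℤ, hence bijective (finite equal-size domain and codomain). In particular σ is surjective.
Since σ is surjective, we find the preimage of 9. The inverse of x ↦ x^29 on (ℤ/43ℤ)^× is x ↦ x^29, because 29·29 = 841 = 20·42 + 1 ≡ 1 (mod 42) and x^{42} = 1 for x ≠ 0 (Fermat). So σ⁻¹(9) = 9^29 mod 43.
Repeated squaring mod 43: 9^1 ≡ 9, 9^2 ≡ 9² = 81 ≡ 38, 9^4 ≡ 38² = 1444 ≡ 25, 9^8 ≡ 25² = 625 ≡ 23, 9^16 ≡ 23² = 529 ≡ 13. Since 29 = 16 + 8 + 4 + 1, 9^29 ≡ 13·23·25·9: 13·23 = 299 ≡ 41, then 41·25 = 1025 ≡ 36, then 36·9 = 324 ≡ 23. So 9^29 ≡ 23 (mod 43).
Hence σ⁻¹(9) = 23.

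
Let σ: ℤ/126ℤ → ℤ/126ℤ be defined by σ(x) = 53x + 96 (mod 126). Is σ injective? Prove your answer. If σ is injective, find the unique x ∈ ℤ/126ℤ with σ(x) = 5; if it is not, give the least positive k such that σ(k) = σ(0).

If σ(x_1) = σ(x_2), then 53x_1 ≡ 53x_2 (mod 126). Because gcd(53, 126) = 1, we may cancel 53 to get x_1 ≡ x_2 (mod 126).
Thus σ is injective.
We now compute 53⁻¹ mod 126 explicitly. Euclid's algorithm: 126 = 2·53 + 20, 53 = 2·20 + 13, 20 = 1·13 + 7, 13 = 1·7 + 6, 7 = 1·6 + 1; back-substituting gives 1 = 107·53 − 45·126, so 53⁻¹ ≡ 107 (mod 126).
Since σ is injective, we find σ⁻¹(5): we need 53x ≡ 5 − 96 ≡ 35 (mod 126). Using 53⁻¹ = 107: x ≡ 107·35 = 3745 = 29·126 + 91, so x = 91.
Check: σ(91) = 53·91 + 96 = 4919 = 39·126 + 5 ≡ 5 (mod 126).

91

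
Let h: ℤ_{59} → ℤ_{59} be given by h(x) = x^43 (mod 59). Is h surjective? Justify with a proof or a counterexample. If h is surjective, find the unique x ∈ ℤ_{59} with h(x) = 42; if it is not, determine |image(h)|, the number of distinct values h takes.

10

Since 59 is prime, the nonzero elements of ℤ_{59} form a cyclic group of order 58.
As gcd(43, 58) = 1, raising to the 43rd power is a bijection on this group: if u^43 ≡ v^43 then (uv^{−1})^43 = 1, and the only element of order dividing gcd(43, 58) = 1 is 1, so u = v.
With h(0) = 0 this makes h injective on all of ℤ_{59}, hence bijective (finite equal-size domain and codomain). In particular h is surjective.
Since h is surjective, we find the preimage of 42. The inverse of x ↦ x^43 on (ℤ_{59})^× is x ↦ x^27, because 43·27 = 1161 = 20·58 + 1 ≡ 1 (mod 58) and x^{58} = 1 for x ≠ 0 (Fermat). So h⁻¹(42) = 42^27 mod 59.
Repeated squaring mod 59: 42^1 ≡ 42, 42^2 ≡ 42² = 1764 ≡ 53, 42^4 ≡ 53² = 2809 ≡ 36, 42^8 ≡ 36² = 1296 ≡ 57, 42^16 ≡ 57² = 3249 ≡ 4. Since 27 = 16 + 8 + 2 + 1, 42^27 ≡ 4·57·53·42: 4·57 = 228 ≡ 51, then 51·53 = 2703 ≡ 48, then 48·42 = 2016 ≡ 10. So 42^27 ≡ 10 (mod 59).
Hence h⁻¹(42) = 10.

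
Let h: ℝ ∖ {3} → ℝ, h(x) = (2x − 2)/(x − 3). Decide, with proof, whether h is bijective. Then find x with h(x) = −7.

23/9

If h(x) = 2, cross-multiplying gives 1(2x − 2) = 2(x − 3), which simplifies to −2 = −6 — false.  So 2 has no preimage and h is not surjective.
Therefore h is not bijective.
Solving h(x) = −7: cross-multiplying gives 2x − 2 = −7(x − 3), which rearranges to 9x = 23, so x = 23/9.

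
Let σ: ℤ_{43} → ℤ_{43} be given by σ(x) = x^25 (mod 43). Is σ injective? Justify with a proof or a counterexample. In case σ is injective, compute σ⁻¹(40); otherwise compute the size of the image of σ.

Since 43 is prime, the nonzero elements of ℤ_{43} form a cyclic group of order 42.
As gcd(25, 42) = 1, raising to the 25th power is a bijection on this group: if u^25 ≡ v^25 then (uv^{−1})^25 = 1, and the only element of order dividing gcd(25, 42) = 1 is 1, so u = v.
With σ(0) = 0 this makes σ injective on all of ℤ_{43}, hence bijective (finite equal-size domain and codomain). In particular σ is injective.
Since σ is injective, we find the preimage of 40. The inverse of x ↦ x^25 on (ℤ_{43})^× is x ↦ x^37, because 25·37 = 925 = 22·42 + 1 ≡ 1 (mod 42) and x^{42} = 1 for x ≠ 0 (Fermat). So σ⁻¹(40) = 40^37 mod 43.
Repeated squaring mod 43: 40^1 ≡ 40, 40^2 ≡ 40² = 1600 ≡ 9, 40^4 ≡ 9² = 81 ≡ 38, 40^8 ≡ 38² = 1444 ≡ 25, 40^16 ≡ 25² = 625 ≡ 23, 40^32 ≡ 23² = 529 ≡ 13. Since 37 = 32 + 4 + 1, 40^37 ≡ 13·38·40: 13·38 = 494 ≡ 21, then 21·40 = 840 ≡ 23. So 40^37 ≡ 23 (mod 43).
Hence σ⁻¹(40) = 23.

23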